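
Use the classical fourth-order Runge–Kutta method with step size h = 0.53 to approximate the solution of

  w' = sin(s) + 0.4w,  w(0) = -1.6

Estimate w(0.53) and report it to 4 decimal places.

RK4: k1 = f(s_n, w_n); k2 = f(s_n + h/2, w_n + (h/2)·k1); k3 = f(s_n + h/2, w_n + (h/2)·k2); k4 = f(s_n + h, w_n + h·k3); w_{n+1} = w_n + (h/6)·(k1 + 2k2 + 2k3 + k4).
s=0.000000, w=-1.600000:
  k1 = f(0.000000, -1.600000) = -0.640000
  k2 = f(0.265000, -1.769600) = -0.445931
  k3 = f(0.265000, -1.718172) = -0.425359
  k4 = f(0.530000, -1.825440) = -0.224643
  w ← -1.600000 + (0.53/6)·(k1 + 2k2 + 2k3 + k4) = -1.830305
w(0.53) ≈ -1.8303

-1.8303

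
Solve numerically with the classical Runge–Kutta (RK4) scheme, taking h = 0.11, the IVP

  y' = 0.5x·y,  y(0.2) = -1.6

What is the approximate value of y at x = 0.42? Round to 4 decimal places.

-1.6555

RK4: k1 = f(x_n, y_n); k2 = f(x_n + h/2, y_n + (h/2)·k1); k3 = f(x_n + h/2, y_n + (h/2)·k2); k4 = f(x_n + h, y_n + h·k3); y_{n+1} = y_n + (h/6)·(k1 + 2k2 + 2k3 + k4).
x=0.200000, y=-1.600000:
  k1 = f(0.200000, -1.600000) = -0.160000
  k2 = f(0.255000, -1.608800) = -0.205122
  k3 = f(0.255000, -1.611282) = -0.205438
  k4 = f(0.310000, -1.622598) = -0.251503
  y ← -1.600000 + (0.11/6)·(k1 + 2k2 + 2k3 + k4) = -1.622598
x=0.310000, y=-1.622598:
  k1 = f(0.310000, -1.622598) = -0.251503
  k2 = f(0.365000, -1.636431) = -0.298649
  k3 = f(0.365000, -1.639024) = -0.299122
  k4 = f(0.420000, -1.655502) = -0.347655
  y ← -1.622598 + (0.11/6)·(k1 + 2k2 + 2k3 + k4) = -1.655501
y(0.42) ≈ -1.6555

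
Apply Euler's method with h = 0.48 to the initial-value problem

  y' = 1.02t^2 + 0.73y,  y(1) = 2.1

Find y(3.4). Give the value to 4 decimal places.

Euler: y_{n+1} = y_n + h·f(t_n, y_n).
t=1.000000, y=2.100000: f=2.553000 → y ← 2.100000 + 0.48·2.553000 = 3.325440
t=1.480000, y=3.325440: f=4.661779 → y ← 3.325440 + 0.48·4.661779 = 5.563094
t=1.960000, y=5.563094: f=7.979491 → y ← 5.563094 + 0.48·7.979491 = 9.393250
t=2.440000, y=9.393250: f=12.929744 → y ← 9.393250 + 0.48·12.929744 = 15.599527
t=2.920000, y=15.599527: f=20.084582 → y ← 15.599527 + 0.48·20.084582 = 25.240126
y(3.4) ≈ 25.2401

25.2401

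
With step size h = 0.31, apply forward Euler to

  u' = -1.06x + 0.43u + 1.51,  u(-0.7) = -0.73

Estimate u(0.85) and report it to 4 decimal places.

Euler: u_{n+1} = u_n + h·f(x_n, u_n).
x=-0.700000, u=-0.730000: f=1.938100 → u ← -0.730000 + 0.31·1.938100 = -0.129189
x=-0.390000, u=-0.129189: f=1.867849 → u ← -0.129189 + 0.31·1.867849 = 0.449844
x=-0.080000, u=0.449844: f=1.788233 → u ← 0.449844 + 0.31·1.788233 = 1.004196
x=0.230000, u=1.004196: f=1.698004 → u ← 1.004196 + 0.31·1.698004 = 1.530578
x=0.540000, u=1.530578: f=1.595748 → u ← 1.530578 + 0.31·1.595748 = 2.025260
u(0.85) ≈ 2.0253

2.0253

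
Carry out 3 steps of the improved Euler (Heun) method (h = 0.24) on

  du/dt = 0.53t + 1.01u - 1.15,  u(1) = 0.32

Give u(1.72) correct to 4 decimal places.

0.1807

Heun: k1 = f(t_n, u_n); k2 = f(t_n + h, u_n + h·k1); u_{n+1} = u_n + (h/2)·(k1 + k2).
t=1.000000, u=0.320000:
  k1 = f(1.000000, 0.320000) = -0.296800
  k2 = f(1.240000, 0.248768) = -0.241544
  u ← 0.320000 + (0.24/2)·(-0.296800 + (-0.241544)) = 0.255399
t=1.240000, u=0.255399:
  k1 = f(1.240000, 0.255399) = -0.234847
  k2 = f(1.480000, 0.199035) = -0.164574
  u ← 0.255399 + (0.24/2)·(-0.234847 + (-0.164574)) = 0.207468
t=1.480000, u=0.207468:
  k1 = f(1.480000, 0.207468) = -0.156057
  k2 = f(1.720000, 0.170014) = -0.066686
  u ← 0.207468 + (0.24/2)·(-0.156057 + (-0.066686)) = 0.180739
u(1.72) ≈ 0.1807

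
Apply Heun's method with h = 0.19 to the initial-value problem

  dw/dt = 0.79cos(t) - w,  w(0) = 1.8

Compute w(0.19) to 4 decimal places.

1.6250

Heun: k1 = f(t_n, w_n); k2 = f(t_n + h, w_n + h·k1); w_{n+1} = w_n + (h/2)·(k1 + k2).
t=0.000000, w=1.800000:
  k1 = f(0.000000, 1.800000) = -1.010000
  k2 = f(0.190000, 1.608100) = -0.832317
  w ← 1.800000 + (0.19/2)·(-1.010000 + (-0.832317)) = 1.624980
w(0.19) ≈ 1.6250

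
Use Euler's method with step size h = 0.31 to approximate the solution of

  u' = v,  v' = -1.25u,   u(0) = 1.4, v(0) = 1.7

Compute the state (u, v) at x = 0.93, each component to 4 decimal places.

2.4132, -0.4750

Euler on (u,v): u_{n+1} = u_n + h·u', v_{n+1} = v_n + h·v'.
0.000000: (1.400000, 1.700000); f=(1.700000, -1.750000) → (1.927000, 1.157500)
0.310000: (1.927000, 1.157500); f=(1.157500, -2.408750) → (2.285825, 0.410787)
0.620000: (2.285825, 0.410787); f=(0.410787, -2.857281) → (2.413169, -0.474970)
(u(0.93), v(0.93)) ≈ (2.4132, -0.4750)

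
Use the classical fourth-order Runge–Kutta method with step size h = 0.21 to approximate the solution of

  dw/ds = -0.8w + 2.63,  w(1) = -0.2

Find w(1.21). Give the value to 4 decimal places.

RK4: k1 = f(s_n, w_n); k2 = f(s_n + h/2, w_n + (h/2)·k1); k3 = f(s_n + h/2, w_n + (h/2)·k2); k4 = f(s_n + h, w_n + h·k3); w_{n+1} = w_n + (h/6)·(k1 + 2k2 + 2k3 + k4).
s=1.000000, w=-0.200000:
  k1 = f(1.000000, -0.200000) = 2.790000
  k2 = f(1.105000, 0.092950) = 2.555640
  k3 = f(1.105000, 0.068342) = 2.575326
  k4 = f(1.210000, 0.340819) = 2.357345
  w ← -0.200000 + (0.21/6)·(k1 + 2k2 + 2k3 + k4) = 0.339325
w(1.21) ≈ 0.3393

0.3393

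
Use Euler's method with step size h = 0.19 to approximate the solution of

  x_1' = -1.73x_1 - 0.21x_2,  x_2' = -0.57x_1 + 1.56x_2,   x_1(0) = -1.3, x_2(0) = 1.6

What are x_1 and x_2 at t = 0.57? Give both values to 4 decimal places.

Euler on (x_1,x_2): x_1_{n+1} = x_1_n + h·x_1', x_2_{n+1} = x_2_n + h·x_2'.
0.000000: (-1.300000, 1.600000); f=(1.913000, 3.237000) → (-0.936530, 2.215030)
0.190000: (-0.936530, 2.215030); f=(1.155041, 3.989269) → (-0.717072, 2.972991)
0.380000: (-0.717072, 2.972991); f=(0.616207, 5.046597) → (-0.599993, 3.931845)
(x_1(0.57), x_2(0.57)) ≈ (-0.6000, 3.9318)

-0.6000, 3.9318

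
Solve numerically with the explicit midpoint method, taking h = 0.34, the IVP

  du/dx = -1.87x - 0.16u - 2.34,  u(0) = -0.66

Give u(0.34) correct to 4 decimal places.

-1.5071

Midpoint: k1 = f(x_n, u_n); k2 = f(x_n + h/2, u_n + (h/2)·k1); u_{n+1} = u_n + h·k2.
x=0.000000, u=-0.660000:
  k1 = f(0.000000, -0.660000) = -2.234400
  k2 = f(0.170000, -1.039848) = -2.491524
  u ← -0.660000 + 0.34·(-2.491524) = -1.507118
u(0.34) ≈ -1.5071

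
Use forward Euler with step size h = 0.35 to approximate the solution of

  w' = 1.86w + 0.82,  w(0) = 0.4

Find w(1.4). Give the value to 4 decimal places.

Euler: w_{n+1} = w_n + h·f(x_n, w_n).
x=0.000000, w=0.400000: f=1.564000 → w ← 0.400000 + 0.35·1.564000 = 0.947400
x=0.350000, w=0.947400: f=2.582164 → w ← 0.947400 + 0.35·2.582164 = 1.851157
x=0.700000, w=1.851157: f=4.263153 → w ← 1.851157 + 0.35·4.263153 = 3.343261
x=1.050000, w=3.343261: f=7.038465 → w ← 3.343261 + 0.35·7.038465 = 5.806724
w(1.4) ≈ 5.8067

5.8067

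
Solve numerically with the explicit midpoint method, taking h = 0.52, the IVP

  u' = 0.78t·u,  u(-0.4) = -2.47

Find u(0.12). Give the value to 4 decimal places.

-2.3411

Midpoint: k1 = f(t_n, u_n); k2 = f(t_n + h/2, u_n + (h/2)·k1); u_{n+1} = u_n + h·k2.
t=-0.400000, u=-2.470000:
  k1 = f(-0.400000, -2.470000) = 0.770640
  k2 = f(-0.140000, -2.269634) = 0.247844
  u ← -2.470000 + 0.52·0.247844 = -2.341121
u(0.12) ≈ -2.3411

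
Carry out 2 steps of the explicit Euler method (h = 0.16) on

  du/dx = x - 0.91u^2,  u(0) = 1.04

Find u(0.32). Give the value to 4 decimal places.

Euler: u_{n+1} = u_n + h·f(x_n, u_n).
x=0.000000, u=1.040000: f=-0.984256 → u ← 1.040000 + 0.16·(-0.984256) = 0.882519
x=0.160000, u=0.882519: f=-0.548744 → u ← 0.882519 + 0.16·(-0.548744) = 0.794720
u(0.32) ≈ 0.7947

0.7947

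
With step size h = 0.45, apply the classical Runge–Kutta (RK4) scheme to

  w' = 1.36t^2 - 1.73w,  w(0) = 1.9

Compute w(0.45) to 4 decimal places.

RK4: k1 = f(t_n, w_n); k2 = f(t_n + h/2, w_n + (h/2)·k1); k3 = f(t_n + h/2, w_n + (h/2)·k2); k4 = f(t_n + h, w_n + h·k3); w_{n+1} = w_n + (h/6)·(k1 + 2k2 + 2k3 + k4).
t=0.000000, w=1.900000:
  k1 = f(0.000000, 1.900000) = -3.287000
  k2 = f(0.225000, 1.160425) = -1.938685
  k3 = f(0.225000, 1.463796) = -2.463517
  k4 = f(0.450000, 0.791417) = -1.093752
  w ← 1.900000 + (0.45/6)·(k1 + 2k2 + 2k3 + k4) = 0.911113
w(0.45) ≈ 0.9111

0.9111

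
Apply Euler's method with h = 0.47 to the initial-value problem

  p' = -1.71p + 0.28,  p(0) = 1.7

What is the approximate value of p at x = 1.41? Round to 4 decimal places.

0.1754

Euler: p_{n+1} = p_n + h·f(x_n, p_n).
x=0.000000, p=1.700000: f=-2.627000 → p ← 1.700000 + 0.47·(-2.627000) = 0.465310
x=0.470000, p=0.465310: f=-0.515680 → p ← 0.465310 + 0.47·(-0.515680) = 0.222940
x=0.940000, p=0.222940: f=-0.101228 → p ← 0.222940 + 0.47·(-0.101228) = 0.175363
p(1.41) ≈ 0.1754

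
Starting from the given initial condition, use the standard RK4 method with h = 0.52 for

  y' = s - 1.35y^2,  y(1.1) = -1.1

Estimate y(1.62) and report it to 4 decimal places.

-1.5616

RK4: k1 = f(s_n, y_n); k2 = f(s_n + h/2, y_n + (h/2)·k1); k3 = f(s_n + h/2, y_n + (h/2)·k2); k4 = f(s_n + h, y_n + h·k3); y_{n+1} = y_n + (h/6)·(k1 + 2k2 + 2k3 + k4).
s=1.100000, y=-1.100000:
  k1 = f(1.100000, -1.100000) = -0.533500
  k2 = f(1.360000, -1.238710) = -0.711443
  k3 = f(1.360000, -1.284975) = -0.869068
  k4 = f(1.620000, -1.551915) = -1.631396
  y ← -1.100000 + (0.52/6)·(k1 + 2k2 + 2k3 + k4) = -1.561580
y(1.62) ≈ -1.5616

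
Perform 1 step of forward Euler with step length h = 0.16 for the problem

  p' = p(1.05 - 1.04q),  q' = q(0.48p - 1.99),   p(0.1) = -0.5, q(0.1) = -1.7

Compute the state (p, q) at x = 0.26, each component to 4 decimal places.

Euler on (p,q): p_{n+1} = p_n + h·p', q_{n+1} = q_n + h·q'.
0.100000: (-0.500000, -1.700000); f=(-1.409000, 3.791000) → (-0.725440, -1.093440)
(p(0.26), q(0.26)) ≈ (-0.7254, -1.0934)

-0.7254, -1.0934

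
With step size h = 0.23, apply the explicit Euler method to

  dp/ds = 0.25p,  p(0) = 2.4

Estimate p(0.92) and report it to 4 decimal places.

Euler: p_{n+1} = p_n + h·f(s_n, p_n).
s=0.000000, p=2.400000: f=0.600000 → p ← 2.400000 + 0.23·0.600000 = 2.538000
s=0.230000, p=2.538000: f=0.634500 → p ← 2.538000 + 0.23·0.634500 = 2.683935
s=0.460000, p=2.683935: f=0.670984 → p ← 2.683935 + 0.23·0.670984 = 2.838261
s=0.690000, p=2.838261: f=0.709565 → p ← 2.838261 + 0.23·0.709565 = 3.001461
p(0.92) ≈ 3.0015

3.0015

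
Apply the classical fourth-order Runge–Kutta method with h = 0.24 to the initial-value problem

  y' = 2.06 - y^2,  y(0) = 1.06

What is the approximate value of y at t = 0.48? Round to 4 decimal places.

RK4: k1 = f(t_n, y_n); k2 = f(t_n + h/2, y_n + (h/2)·k1); k3 = f(t_n + h/2, y_n + (h/2)·k2); k4 = f(t_n + h, y_n + h·k3); y_{n+1} = y_n + (h/6)·(k1 + 2k2 + 2k3 + k4).
t=0.000000, y=1.060000:
  k1 = f(0.000000, 1.060000) = 0.936400
  k2 = f(0.120000, 1.172368) = 0.685553
  k3 = f(0.120000, 1.142266) = 0.755227
  k4 = f(0.240000, 1.241255) = 0.519287
  y ← 1.060000 + (0.24/6)·(k1 + 2k2 + 2k3 + k4) = 1.233490
t=0.240000, y=1.233490:
  k1 = f(0.240000, 1.233490) = 0.538503
  k2 = f(0.360000, 1.298110) = 0.374910
  k3 = f(0.360000, 1.278479) = 0.425491
  k4 = f(0.480000, 1.335608) = 0.276152
  y ← 1.233490 + (0.24/6)·(k1 + 2k2 + 2k3 + k4) = 1.330108
y(0.48) ≈ 1.3301

1.3301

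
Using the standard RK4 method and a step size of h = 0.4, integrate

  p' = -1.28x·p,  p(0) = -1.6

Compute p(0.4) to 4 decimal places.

RK4: k1 = f(x_n, p_n); k2 = f(x_n + h/2, p_n + (h/2)·k1); k3 = f(x_n + h/2, p_n + (h/2)·k2); k4 = f(x_n + h, p_n + h·k3); p_{n+1} = p_n + (h/6)·(k1 + 2k2 + 2k3 + k4).
x=0.000000, p=-1.600000:
  k1 = f(0.000000, -1.600000) = 0.000000
  k2 = f(0.200000, -1.600000) = 0.409600
  k3 = f(0.200000, -1.518080) = 0.388628
  k4 = f(0.400000, -1.444549) = 0.739609
  p ← -1.600000 + (0.4/6)·(k1 + 2k2 + 2k3 + k4) = -1.444262
p(0.4) ≈ -1.4443

-1.4443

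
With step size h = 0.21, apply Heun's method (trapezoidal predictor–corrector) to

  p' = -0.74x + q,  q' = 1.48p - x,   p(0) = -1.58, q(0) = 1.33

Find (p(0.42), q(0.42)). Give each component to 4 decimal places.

Heun on (p,q): k1 = f(x_n, state_n); k2 = f(x_n + h, state_n + h·k1); state_{n+1} = state_n + (h/2)·(k1 + k2).
0.000000: (-1.580000, 1.330000)
  k1 = (1.330000, -2.338400)
  predictor → (-1.300700, 0.838936)
  k2 = (0.683536, -2.135036)
  → (-1.368579, 0.860289)
0.210000: (-1.368579, 0.860289)
  k1 = (0.704889, -2.235497)
  predictor → (-1.220552, 0.390835)
  k2 = (0.080035, -2.226417)
  → (-1.286162, 0.391788)
(p(0.42), q(0.42)) ≈ (-1.2862, 0.3918)

-1.2862, 0.3918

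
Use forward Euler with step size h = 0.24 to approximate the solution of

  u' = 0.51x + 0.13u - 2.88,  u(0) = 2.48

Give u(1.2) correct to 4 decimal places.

Euler: u_{n+1} = u_n + h·f(x_n, u_n).
x=0.000000, u=2.480000: f=-2.557600 → u ← 2.480000 + 0.24·(-2.557600) = 1.866176
x=0.240000, u=1.866176: f=-2.514997 → u ← 1.866176 + 0.24·(-2.514997) = 1.262577
x=0.480000, u=1.262577: f=-2.471065 → u ← 1.262577 + 0.24·(-2.471065) = 0.669521
x=0.720000, u=0.669521: f=-2.425762 → u ← 0.669521 + 0.24·(-2.425762) = 0.087338
x=0.960000, u=0.087338: f=-2.379046 → u ← 0.087338 + 0.24·(-2.379046) = -0.483633
u(1.2) ≈ -0.4836

-0.4836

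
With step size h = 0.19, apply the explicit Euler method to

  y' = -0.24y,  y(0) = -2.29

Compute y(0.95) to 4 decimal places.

Euler: y_{n+1} = y_n + h·f(s_n, y_n).
s=0.000000, y=-2.290000: f=0.549600 → y ← -2.290000 + 0.19·0.549600 = -2.185576
s=0.190000, y=-2.185576: f=0.524538 → y ← -2.185576 + 0.19·0.524538 = -2.085914
s=0.380000, y=-2.085914: f=0.500619 → y ← -2.085914 + 0.19·0.500619 = -1.990796
s=0.570000, y=-1.990796: f=0.477791 → y ← -1.990796 + 0.19·0.477791 = -1.900016
s=0.760000, y=-1.900016: f=0.456004 → y ← -1.900016 + 0.19·0.456004 = -1.813375
y(0.95) ≈ -1.8134

-1.8134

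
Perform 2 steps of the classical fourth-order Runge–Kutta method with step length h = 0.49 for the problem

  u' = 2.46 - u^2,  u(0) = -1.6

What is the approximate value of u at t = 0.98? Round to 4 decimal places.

RK4: k1 = f(t_n, u_n); k2 = f(t_n + h/2, u_n + (h/2)·k1); k3 = f(t_n + h/2, u_n + (h/2)·k2); k4 = f(t_n + h, u_n + h·k3); u_{n+1} = u_n + (h/6)·(k1 + 2k2 + 2k3 + k4).
t=0.000000, u=-1.600000:
  k1 = f(0.000000, -1.600000) = -0.100000
  k2 = f(0.245000, -1.624500) = -0.179000
  k3 = f(0.245000, -1.643855) = -0.242259
  k4 = f(0.490000, -1.718707) = -0.493954
  u ← -1.600000 + (0.49/6)·(k1 + 2k2 + 2k3 + k4) = -1.717312
t=0.490000, u=-1.717312:
  k1 = f(0.490000, -1.717312) = -0.489161
  k2 = f(0.735000, -1.837156) = -0.915143
  k3 = f(0.735000, -1.941522) = -1.309508
  k4 = f(0.980000, -2.358971) = -3.104745
  u ← -1.717312 + (0.49/6)·(k1 + 2k2 + 2k3 + k4) = -2.374174
u(0.98) ≈ -2.3742

-2.3742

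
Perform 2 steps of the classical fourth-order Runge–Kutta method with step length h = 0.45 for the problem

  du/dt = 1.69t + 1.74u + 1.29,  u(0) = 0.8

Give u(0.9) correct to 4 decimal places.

RK4: k1 = f(t_n, u_n); k2 = f(t_n + h/2, u_n + (h/2)·k1); k3 = f(t_n + h/2, u_n + (h/2)·k2); k4 = f(t_n + h, u_n + h·k3); u_{n+1} = u_n + (h/6)·(k1 + 2k2 + 2k3 + k4).
t=0.000000, u=0.800000:
  k1 = f(0.000000, 0.800000) = 2.682000
  k2 = f(0.225000, 1.403450) = 4.112253
  k3 = f(0.225000, 1.725257) = 4.672197
  k4 = f(0.450000, 2.902489) = 7.100830
  u ← 0.800000 + (0.45/6)·(k1 + 2k2 + 2k3 + k4) = 2.851380
t=0.450000, u=2.851380:
  k1 = f(0.450000, 2.851380) = 7.011901
  k2 = f(0.675000, 4.429057) = 10.137310
  k3 = f(0.675000, 5.132275) = 11.360908
  k4 = f(0.900000, 7.963788) = 16.667992
  u ← 2.851380 + (0.45/6)·(k1 + 2k2 + 2k3 + k4) = 7.852104
u(0.9) ≈ 7.8521

7.8521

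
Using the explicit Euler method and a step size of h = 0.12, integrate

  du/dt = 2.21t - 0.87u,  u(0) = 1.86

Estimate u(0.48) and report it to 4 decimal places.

1.3747

Euler: u_{n+1} = u_n + h·f(t_n, u_n).
t=0.000000, u=1.860000: f=-1.618200 → u ← 1.860000 + 0.12·(-1.618200) = 1.665816
t=0.120000, u=1.665816: f=-1.184060 → u ← 1.665816 + 0.12·(-1.184060) = 1.523729
t=0.240000, u=1.523729: f=-0.795244 → u ← 1.523729 + 0.12·(-0.795244) = 1.428300
t=0.360000, u=1.428300: f=-0.447021 → u ← 1.428300 + 0.12·(-0.447021) = 1.374657
u(0.48) ≈ 1.3747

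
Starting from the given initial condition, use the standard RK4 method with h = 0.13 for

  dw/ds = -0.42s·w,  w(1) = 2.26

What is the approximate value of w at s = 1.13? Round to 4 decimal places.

RK4: k1 = f(s_n, w_n); k2 = f(s_n + h/2, w_n + (h/2)·k1); k3 = f(s_n + h/2, w_n + (h/2)·k2); k4 = f(s_n + h, w_n + h·k3); w_{n+1} = w_n + (h/6)·(k1 + 2k2 + 2k3 + k4).
s=1.000000, w=2.260000:
  k1 = f(1.000000, 2.260000) = -0.949200
  k2 = f(1.065000, 2.198302) = -0.983300
  k3 = f(1.065000, 2.196085) = -0.982309
  k4 = f(1.130000, 2.132300) = -1.011989
  w ← 2.260000 + (0.13/6)·(k1 + 2k2 + 2k3 + k4) = 2.132331
w(1.13) ≈ 2.1323

2.1323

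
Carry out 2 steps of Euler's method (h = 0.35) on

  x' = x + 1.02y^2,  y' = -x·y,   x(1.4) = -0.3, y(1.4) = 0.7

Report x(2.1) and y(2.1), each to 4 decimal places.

Euler on (x,y): x_{n+1} = x_n + h·x', y_{n+1} = y_n + h·y'.
1.400000: (-0.300000, 0.700000); f=(0.199800, 0.210000) → (-0.230070, 0.773500)
1.750000: (-0.230070, 0.773500); f=(0.380198, 0.177959) → (-0.097001, 0.835786)
(x(2.1), y(2.1)) ≈ (-0.0970, 0.8358)

-0.0970, 0.8358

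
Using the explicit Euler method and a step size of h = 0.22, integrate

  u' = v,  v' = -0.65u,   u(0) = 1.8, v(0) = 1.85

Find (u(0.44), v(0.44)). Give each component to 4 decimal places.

Euler on (u,v): u_{n+1} = u_n + h·u', v_{n+1} = v_n + h·v'.
0.000000: (1.800000, 1.850000); f=(1.850000, -1.170000) → (2.207000, 1.592600)
0.220000: (2.207000, 1.592600); f=(1.592600, -1.434550) → (2.557372, 1.276999)
(u(0.44), v(0.44)) ≈ (2.5574, 1.2770)

2.5574, 1.2770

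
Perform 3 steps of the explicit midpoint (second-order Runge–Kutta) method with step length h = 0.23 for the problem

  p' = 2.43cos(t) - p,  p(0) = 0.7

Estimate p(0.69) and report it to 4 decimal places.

Midpoint: k1 = f(t_n, p_n); k2 = f(t_n + h/2, p_n + (h/2)·k1); p_{n+1} = p_n + h·k2.
t=0.000000, p=0.700000:
  k1 = f(0.000000, 0.700000) = 1.730000
  k2 = f(0.115000, 0.898950) = 1.514999
  p ← 0.700000 + 0.23·1.514999 = 1.048450
t=0.230000, p=1.048450:
  k1 = f(0.230000, 1.048450) = 1.317559
  k2 = f(0.345000, 1.199969) = 1.086844
  p ← 1.048450 + 0.23·1.086844 = 1.298424
t=0.460000, p=1.298424:
  k1 = f(0.460000, 1.298424) = 0.878984
  k2 = f(0.575000, 1.399507) = 0.639730
  p ← 1.298424 + 0.23·0.639730 = 1.445562
p(0.69) ≈ 1.4456

1.4456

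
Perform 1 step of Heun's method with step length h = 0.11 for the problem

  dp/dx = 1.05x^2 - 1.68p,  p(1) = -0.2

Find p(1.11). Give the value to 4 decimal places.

-0.0482

Heun: k1 = f(x_n, p_n); k2 = f(x_n + h, p_n + h·k1); p_{n+1} = p_n + (h/2)·(k1 + k2).
x=1.000000, p=-0.200000:
  k1 = f(1.000000, -0.200000) = 1.386000
  k2 = f(1.110000, -0.047540) = 1.373572
  p ← -0.200000 + (0.11/2)·(1.386000 + 1.373572) = -0.048224
p(1.11) ≈ -0.0482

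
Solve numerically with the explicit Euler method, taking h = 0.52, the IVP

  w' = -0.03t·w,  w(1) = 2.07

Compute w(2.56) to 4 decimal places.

1.9261

Euler: w_{n+1} = w_n + h·f(t_n, w_n).
t=1.000000, w=2.070000: f=-0.062100 → w ← 2.070000 + 0.52·(-0.062100) = 2.037708
t=1.520000, w=2.037708: f=-0.092919 → w ← 2.037708 + 0.52·(-0.092919) = 1.989390
t=2.040000, w=1.989390: f=-0.121751 → w ← 1.989390 + 0.52·(-0.121751) = 1.926080
w(2.56) ≈ 1.9261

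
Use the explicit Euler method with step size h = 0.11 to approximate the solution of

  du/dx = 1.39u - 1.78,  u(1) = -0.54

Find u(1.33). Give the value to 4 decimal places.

-1.5093

Euler: u_{n+1} = u_n + h·f(x_n, u_n).
x=1.000000, u=-0.540000: f=-2.530600 → u ← -0.540000 + 0.11·(-2.530600) = -0.818366
x=1.110000, u=-0.818366: f=-2.917529 → u ← -0.818366 + 0.11·(-2.917529) = -1.139294
x=1.220000, u=-1.139294: f=-3.363619 → u ← -1.139294 + 0.11·(-3.363619) = -1.509292
u(1.33) ≈ -1.5093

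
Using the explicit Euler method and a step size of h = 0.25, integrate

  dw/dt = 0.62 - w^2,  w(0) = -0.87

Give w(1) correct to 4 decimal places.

-1.1341

Euler: w_{n+1} = w_n + h·f(t_n, w_n).
t=0.000000, w=-0.870000: f=-0.136900 → w ← -0.870000 + 0.25·(-0.136900) = -0.904225
t=0.250000, w=-0.904225: f=-0.197623 → w ← -0.904225 + 0.25·(-0.197623) = -0.953631
t=0.500000, w=-0.953631: f=-0.289412 → w ← -0.953631 + 0.25·(-0.289412) = -1.025984
t=0.750000, w=-1.025984: f=-0.432642 → w ← -1.025984 + 0.25·(-0.432642) = -1.134144
w(1) ≈ -1.1341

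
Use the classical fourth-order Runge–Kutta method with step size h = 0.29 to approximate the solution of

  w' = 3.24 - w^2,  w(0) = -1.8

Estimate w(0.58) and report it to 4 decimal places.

-1.8000

RK4: k1 = f(x_n, w_n); k2 = f(x_n + h/2, w_n + (h/2)·k1); k3 = f(x_n + h/2, w_n + (h/2)·k2); k4 = f(x_n + h, w_n + h·k3); w_{n+1} = w_n + (h/6)·(k1 + 2k2 + 2k3 + k4).
x=0.000000, w=-1.800000:
  k1 = f(0.000000, -1.800000) = 0.000000
  k2 = f(0.145000, -1.800000) = 0.000000
  k3 = f(0.145000, -1.800000) = 0.000000
  k4 = f(0.290000, -1.800000) = 0.000000
  w ← -1.800000 + (0.29/6)·(k1 + 2k2 + 2k3 + k4) = -1.800000
x=0.290000, w=-1.800000:
  k1 = f(0.290000, -1.800000) = 0.000000
  k2 = f(0.435000, -1.800000) = 0.000000
  k3 = f(0.435000, -1.800000) = 0.000000
  k4 = f(0.580000, -1.800000) = 0.000000
  w ← -1.800000 + (0.29/6)·(k1 + 2k2 + 2k3 + k4) = -1.800000
w(0.58) ≈ -1.8000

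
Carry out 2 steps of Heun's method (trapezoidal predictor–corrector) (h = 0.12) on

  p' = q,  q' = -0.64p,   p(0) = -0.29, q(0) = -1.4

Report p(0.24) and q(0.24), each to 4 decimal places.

Heun on (p,q): k1 = f(s_n, state_n); k2 = f(s_n + h, state_n + h·k1); state_{n+1} = state_n + (h/2)·(k1 + k2).
0.000000: (-0.290000, -1.400000)
  k1 = (-1.400000, 0.185600)
  predictor → (-0.458000, -1.377728)
  k2 = (-1.377728, 0.293120)
  → (-0.456664, -1.371277)
0.120000: (-0.456664, -1.371277)
  k1 = (-1.371277, 0.292265)
  predictor → (-0.621217, -1.336205)
  k2 = (-1.336205, 0.397579)
  → (-0.619113, -1.329886)
(p(0.24), q(0.24)) ≈ (-0.6191, -1.3299)

-0.6191, -1.3299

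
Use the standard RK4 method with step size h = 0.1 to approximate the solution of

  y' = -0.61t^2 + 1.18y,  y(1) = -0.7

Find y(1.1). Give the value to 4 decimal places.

RK4: k1 = f(t_n, y_n); k2 = f(t_n + h/2, y_n + (h/2)·k1); k3 = f(t_n + h/2, y_n + (h/2)·k2); k4 = f(t_n + h, y_n + h·k3); y_{n+1} = y_n + (h/6)·(k1 + 2k2 + 2k3 + k4).
t=1.000000, y=-0.700000:
  k1 = f(1.000000, -0.700000) = -1.436000
  k2 = f(1.050000, -0.771800) = -1.583249
  k3 = f(1.050000, -0.779162) = -1.591937
  k4 = f(1.100000, -0.859194) = -1.751949
  y ← -0.700000 + (0.1/6)·(k1 + 2k2 + 2k3 + k4) = -0.858972
y(1.1) ≈ -0.8590

-0.8590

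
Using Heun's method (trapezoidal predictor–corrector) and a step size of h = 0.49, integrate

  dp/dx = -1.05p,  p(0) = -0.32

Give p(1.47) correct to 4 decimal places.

Heun: k1 = f(x_n, p_n); k2 = f(x_n + h, p_n + h·k1); p_{n+1} = p_n + (h/2)·(k1 + k2).
x=0.000000, p=-0.320000:
  k1 = f(0.000000, -0.320000) = 0.336000
  k2 = f(0.490000, -0.155360) = 0.163128
  p ← -0.320000 + (0.49/2)·(0.336000 + 0.163128) = -0.197714
x=0.490000, p=-0.197714:
  k1 = f(0.490000, -0.197714) = 0.207599
  k2 = f(0.980000, -0.095990) = 0.100789
  p ← -0.197714 + (0.49/2)·(0.207599 + 0.100789) = -0.122158
x=0.980000, p=-0.122158:
  k1 = f(0.980000, -0.122158) = 0.128266
  k2 = f(1.470000, -0.059308) = 0.062273
  p ← -0.122158 + (0.49/2)·(0.128266 + 0.062273) = -0.075476
p(1.47) ≈ -0.0755

-0.0755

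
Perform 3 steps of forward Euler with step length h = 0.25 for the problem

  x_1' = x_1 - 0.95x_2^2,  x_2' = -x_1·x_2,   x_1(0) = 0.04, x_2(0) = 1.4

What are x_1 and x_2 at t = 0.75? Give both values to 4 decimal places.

-1.7755, 1.9031

Euler on (x_1,x_2): x_1_{n+1} = x_1_n + h·x_1', x_2_{n+1} = x_2_n + h·x_2'.
0.000000: (0.040000, 1.400000); f=(-1.822000, -0.056000) → (-0.415500, 1.386000)
0.250000: (-0.415500, 1.386000); f=(-2.240446, 0.575883) → (-0.975612, 1.529971)
0.500000: (-0.975612, 1.529971); f=(-3.199382, 1.492657) → (-1.775457, 1.903135)
(x_1(0.75), x_2(0.75)) ≈ (-1.7755, 1.9031)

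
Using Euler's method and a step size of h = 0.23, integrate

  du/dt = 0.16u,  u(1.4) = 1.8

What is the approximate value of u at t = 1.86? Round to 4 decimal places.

Euler: u_{n+1} = u_n + h·f(t_n, u_n).
t=1.400000, u=1.800000: f=0.288000 → u ← 1.800000 + 0.23·0.288000 = 1.866240
t=1.630000, u=1.866240: f=0.298598 → u ← 1.866240 + 0.23·0.298598 = 1.934918
u(1.86) ≈ 1.9349

1.9349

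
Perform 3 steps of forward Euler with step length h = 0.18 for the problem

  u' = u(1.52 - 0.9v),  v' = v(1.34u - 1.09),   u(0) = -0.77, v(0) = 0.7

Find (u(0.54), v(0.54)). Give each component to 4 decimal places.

Euler on (u,v): u_{n+1} = u_n + h·u', v_{n+1} = v_n + h·v'.
0.000000: (-0.770000, 0.700000); f=(-0.685300, -1.485260) → (-0.893354, 0.432653)
0.180000: (-0.893354, 0.432653); f=(-1.010037, -0.989519) → (-1.075161, 0.254540)
0.360000: (-1.075161, 0.254540); f=(-1.387940, -0.644168) → (-1.324990, 0.138590)
(u(0.54), v(0.54)) ≈ (-1.3250, 0.1386)

-1.3250, 0.1386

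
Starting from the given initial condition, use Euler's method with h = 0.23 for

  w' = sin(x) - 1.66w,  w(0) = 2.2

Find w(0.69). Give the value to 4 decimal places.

0.6543

Euler: w_{n+1} = w_n + h·f(x_n, w_n).
x=0.000000, w=2.200000: f=-3.652000 → w ← 2.200000 + 0.23·(-3.652000) = 1.360040
x=0.230000, w=1.360040: f=-2.029689 → w ← 1.360040 + 0.23·(-2.029689) = 0.893212
x=0.460000, w=0.893212: f=-1.038783 → w ← 0.893212 + 0.23·(-1.038783) = 0.654291
w(0.69) ≈ 0.6543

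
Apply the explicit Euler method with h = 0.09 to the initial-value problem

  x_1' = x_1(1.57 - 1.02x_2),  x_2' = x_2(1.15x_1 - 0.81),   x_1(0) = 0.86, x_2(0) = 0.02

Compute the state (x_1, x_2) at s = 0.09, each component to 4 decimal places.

0.9799, 0.0203

Euler on (x_1,x_2): x_1_{n+1} = x_1_n + h·x_1', x_2_{n+1} = x_2_n + h·x_2'.
0.000000: (0.860000, 0.020000); f=(1.332656, 0.003580) → (0.979939, 0.020322)
(x_1(0.09), x_2(0.09)) ≈ (0.9799, 0.0203)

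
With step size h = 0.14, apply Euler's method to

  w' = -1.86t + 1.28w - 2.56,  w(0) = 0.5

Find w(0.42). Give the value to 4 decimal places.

Euler: w_{n+1} = w_n + h·f(t_n, w_n).
t=0.000000, w=0.500000: f=-1.920000 → w ← 0.500000 + 0.14·(-1.920000) = 0.231200
t=0.140000, w=0.231200: f=-2.524464 → w ← 0.231200 + 0.14·(-2.524464) = -0.122225
t=0.280000, w=-0.122225: f=-3.237248 → w ← -0.122225 + 0.14·(-3.237248) = -0.575440
w(0.42) ≈ -0.5754

-0.5754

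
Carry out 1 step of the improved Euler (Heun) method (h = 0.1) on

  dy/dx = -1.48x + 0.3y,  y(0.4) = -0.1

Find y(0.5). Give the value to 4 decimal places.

Heun: k1 = f(x_n, y_n); k2 = f(x_n + h, y_n + h·k1); y_{n+1} = y_n + (h/2)·(k1 + k2).
x=0.400000, y=-0.100000:
  k1 = f(0.400000, -0.100000) = -0.622000
  k2 = f(0.500000, -0.162200) = -0.788660
  y ← -0.100000 + (0.1/2)·(-0.622000 + (-0.788660)) = -0.170533
y(0.5) ≈ -0.1705

-0.1705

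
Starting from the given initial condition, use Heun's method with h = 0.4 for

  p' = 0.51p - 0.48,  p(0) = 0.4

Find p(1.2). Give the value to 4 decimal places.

Heun: k1 = f(x_n, p_n); k2 = f(x_n + h, p_n + h·k1); p_{n+1} = p_n + (h/2)·(k1 + k2).
x=0.000000, p=0.400000:
  k1 = f(0.000000, 0.400000) = -0.276000
  k2 = f(0.400000, 0.289600) = -0.332304
  p ← 0.400000 + (0.4/2)·(-0.276000 + (-0.332304)) = 0.278339
x=0.400000, p=0.278339:
  k1 = f(0.400000, 0.278339) = -0.338047
  k2 = f(0.800000, 0.143120) = -0.407009
  p ← 0.278339 + (0.4/2)·(-0.338047 + (-0.407009)) = 0.129328
x=0.800000, p=0.129328:
  k1 = f(0.800000, 0.129328) = -0.414043
  k2 = f(1.200000, -0.036289) = -0.498507
  p ← 0.129328 + (0.4/2)·(-0.414043 + (-0.498507)) = -0.053182
p(1.2) ≈ -0.0532

-0.0532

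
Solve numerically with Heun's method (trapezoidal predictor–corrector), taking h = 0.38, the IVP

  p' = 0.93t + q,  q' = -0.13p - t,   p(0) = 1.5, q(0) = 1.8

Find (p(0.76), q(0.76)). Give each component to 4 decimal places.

Heun on (p,q): k1 = f(t_n, state_n); k2 = f(t_n + h, state_n + h·k1); state_{n+1} = state_n + (h/2)·(k1 + k2).
0.000000: (1.500000, 1.800000)
  k1 = (1.800000, -0.195000)
  predictor → (2.184000, 1.725900)
  k2 = (2.079300, -0.663920)
  → (2.237067, 1.636805)
0.380000: (2.237067, 1.636805)
  k1 = (1.990205, -0.670819)
  predictor → (2.993345, 1.381894)
  k2 = (2.088694, -1.149135)
  → (3.012058, 1.291014)
(p(0.76), q(0.76)) ≈ (3.0121, 1.2910)

3.0121, 1.2910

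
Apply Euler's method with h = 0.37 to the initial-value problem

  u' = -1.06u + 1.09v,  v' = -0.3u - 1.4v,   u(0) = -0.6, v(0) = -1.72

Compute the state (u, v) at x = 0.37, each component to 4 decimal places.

-1.0584, -0.7624

Euler on (u,v): u_{n+1} = u_n + h·u', v_{n+1} = v_n + h·v'.
0.000000: (-0.600000, -1.720000); f=(-1.238800, 2.588000) → (-1.058356, -0.762440)
(u(0.37), v(0.37)) ≈ (-1.0584, -0.7624)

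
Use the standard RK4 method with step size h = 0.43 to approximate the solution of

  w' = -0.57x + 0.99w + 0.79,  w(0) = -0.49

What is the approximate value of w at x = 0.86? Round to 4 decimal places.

-0.3622

RK4: k1 = f(x_n, w_n); k2 = f(x_n + h/2, w_n + (h/2)·k1); k3 = f(x_n + h/2, w_n + (h/2)·k2); k4 = f(x_n + h, w_n + h·k3); w_{n+1} = w_n + (h/6)·(k1 + 2k2 + 2k3 + k4).
x=0.000000, w=-0.490000:
  k1 = f(0.000000, -0.490000) = 0.304900
  k2 = f(0.215000, -0.424446) = 0.247248
  k3 = f(0.215000, -0.436842) = 0.234977
  k4 = f(0.430000, -0.388960) = 0.159830
  w ← -0.490000 + (0.43/6)·(k1 + 2k2 + 2k3 + k4) = -0.387576
x=0.430000, w=-0.387576:
  k1 = f(0.430000, -0.387576) = 0.161200
  k2 = f(0.645000, -0.352917) = 0.072962
  k3 = f(0.645000, -0.371889) = 0.054180
  k4 = f(0.860000, -0.364278) = -0.060835
  w ← -0.387576 + (0.43/6)·(k1 + 2k2 + 2k3 + k4) = -0.362159
w(0.86) ≈ -0.3622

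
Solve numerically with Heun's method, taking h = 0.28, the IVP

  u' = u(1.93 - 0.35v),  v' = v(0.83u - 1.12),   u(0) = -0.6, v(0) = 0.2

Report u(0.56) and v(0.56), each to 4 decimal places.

Heun on (u,v): k1 = f(t_n, state_n); k2 = f(t_n + h, state_n + h·k1); state_{n+1} = state_n + (h/2)·(k1 + k2).
0.000000: (-0.600000, 0.200000)
  k1 = (-1.116000, -0.323600)
  predictor → (-0.912480, 0.109392)
  k2 = (-1.726150, -0.205368)
  → (-0.997901, 0.125944)
0.280000: (-0.997901, 0.125944)
  k1 = (-1.881961, -0.245372)
  predictor → (-1.524850, 0.057240)
  k2 = (-2.912412, -0.136554)
  → (-1.669113, 0.072475)
(u(0.56), v(0.56)) ≈ (-1.6691, 0.0725)

-1.6691, 0.0725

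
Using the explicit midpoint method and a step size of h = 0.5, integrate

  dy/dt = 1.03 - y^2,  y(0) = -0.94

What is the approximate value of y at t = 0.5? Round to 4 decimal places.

Midpoint: k1 = f(t_n, y_n); k2 = f(t_n + h/2, y_n + (h/2)·k1); y_{n+1} = y_n + h·k2.
t=0.000000, y=-0.940000:
  k1 = f(0.000000, -0.940000) = 0.146400
  k2 = f(0.250000, -0.903400) = 0.213868
  y ← -0.940000 + 0.5·0.213868 = -0.833066
y(0.5) ≈ -0.8331

-0.8331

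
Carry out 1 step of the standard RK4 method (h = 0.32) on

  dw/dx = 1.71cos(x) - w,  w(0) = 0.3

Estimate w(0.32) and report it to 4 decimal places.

0.6775

RK4: k1 = f(x_n, w_n); k2 = f(x_n + h/2, w_n + (h/2)·k1); k3 = f(x_n + h/2, w_n + (h/2)·k2); k4 = f(x_n + h, w_n + h·k3); w_{n+1} = w_n + (h/6)·(k1 + 2k2 + 2k3 + k4).
x=0.000000, w=0.300000:
  k1 = f(0.000000, 0.300000) = 1.410000
  k2 = f(0.160000, 0.525600) = 1.162559
  k3 = f(0.160000, 0.486009) = 1.202149
  k4 = f(0.320000, 0.684688) = 0.938505
  w ← 0.300000 + (0.32/6)·(k1 + 2k2 + 2k3 + k4) = 0.677489
w(0.32) ≈ 0.6775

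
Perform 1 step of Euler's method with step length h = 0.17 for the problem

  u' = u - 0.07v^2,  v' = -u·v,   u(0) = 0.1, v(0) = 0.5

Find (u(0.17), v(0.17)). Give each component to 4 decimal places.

0.1140, 0.4915

Euler on (u,v): u_{n+1} = u_n + h·u', v_{n+1} = v_n + h·v'.
0.000000: (0.100000, 0.500000); f=(0.082500, -0.050000) → (0.114025, 0.491500)
(u(0.17), v(0.17)) ≈ (0.1140, 0.4915)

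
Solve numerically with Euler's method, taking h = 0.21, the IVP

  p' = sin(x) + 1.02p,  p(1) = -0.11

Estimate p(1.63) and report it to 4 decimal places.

0.5098

Euler: p_{n+1} = p_n + h·f(x_n, p_n).
x=1.000000, p=-0.110000: f=0.729271 → p ← -0.110000 + 0.21·0.729271 = 0.043147
x=1.210000, p=0.043147: f=0.979626 → p ← 0.043147 + 0.21·0.979626 = 0.248868
x=1.420000, p=0.248868: f=1.242497 → p ← 0.248868 + 0.21·1.242497 = 0.509793
p(1.63) ≈ 0.5098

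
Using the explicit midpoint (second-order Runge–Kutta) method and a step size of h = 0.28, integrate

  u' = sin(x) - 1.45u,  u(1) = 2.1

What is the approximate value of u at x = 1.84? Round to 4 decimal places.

1.1157

Midpoint: k1 = f(x_n, u_n); k2 = f(x_n + h/2, u_n + (h/2)·k1); u_{n+1} = u_n + h·k2.
x=1.000000, u=2.100000:
  k1 = f(1.000000, 2.100000) = -2.203529
  k2 = f(1.140000, 1.791506) = -1.689050
  u ← 2.100000 + 0.28·(-1.689050) = 1.627066
x=1.280000, u=1.627066:
  k1 = f(1.280000, 1.627066) = -1.401230
  k2 = f(1.420000, 1.430894) = -1.086144
  u ← 1.627066 + 0.28·(-1.086144) = 1.322946
x=1.560000, u=1.322946:
  k1 = f(1.560000, 1.322946) = -0.918329
  k2 = f(1.700000, 1.194379) = -0.740185
  u ← 1.322946 + 0.28·(-0.740185) = 1.115694
u(1.84) ≈ 1.1157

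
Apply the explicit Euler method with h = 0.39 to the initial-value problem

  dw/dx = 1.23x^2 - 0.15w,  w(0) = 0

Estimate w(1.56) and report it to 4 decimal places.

0.9961

Euler: w_{n+1} = w_n + h·f(x_n, w_n).
x=0.000000, w=0.000000: f=0.000000 → w ← 0.000000 + 0.39·0.000000 = 0.000000
x=0.390000, w=0.000000: f=0.187083 → w ← 0.000000 + 0.39·0.187083 = 0.072962
x=0.780000, w=0.072962: f=0.737388 → w ← 0.072962 + 0.39·0.737388 = 0.360544
x=1.170000, w=0.360544: f=1.629665 → w ← 0.360544 + 0.39·1.629665 = 0.996113
w(1.56) ≈ 0.9961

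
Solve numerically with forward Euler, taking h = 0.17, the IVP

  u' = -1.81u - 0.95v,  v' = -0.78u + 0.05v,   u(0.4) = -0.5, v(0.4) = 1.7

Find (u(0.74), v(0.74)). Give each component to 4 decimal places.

-0.7173, 1.8782

Euler on (u,v): u_{n+1} = u_n + h·u', v_{n+1} = v_n + h·v'.
0.400000: (-0.500000, 1.700000); f=(-0.710000, 0.475000) → (-0.620700, 1.780750)
0.570000: (-0.620700, 1.780750); f=(-0.568245, 0.573184) → (-0.717302, 1.878191)
(u(0.74), v(0.74)) ≈ (-0.7173, 1.8782)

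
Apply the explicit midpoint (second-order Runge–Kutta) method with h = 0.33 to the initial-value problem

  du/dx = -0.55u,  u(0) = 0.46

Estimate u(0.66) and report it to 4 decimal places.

0.3207

Midpoint: k1 = f(x_n, u_n); k2 = f(x_n + h/2, u_n + (h/2)·k1); u_{n+1} = u_n + h·k2.
x=0.000000, u=0.460000:
  k1 = f(0.000000, 0.460000) = -0.253000
  k2 = f(0.165000, 0.418255) = -0.230040
  u ← 0.460000 + 0.33·(-0.230040) = 0.384087
x=0.330000, u=0.384087:
  k1 = f(0.330000, 0.384087) = -0.211248
  k2 = f(0.495000, 0.349231) = -0.192077
  u ← 0.384087 + 0.33·(-0.192077) = 0.320701
u(0.66) ≈ 0.3207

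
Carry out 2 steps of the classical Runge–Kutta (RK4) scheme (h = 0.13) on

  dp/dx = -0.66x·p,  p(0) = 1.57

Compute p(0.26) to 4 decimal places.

RK4: k1 = f(x_n, p_n); k2 = f(x_n + h/2, p_n + (h/2)·k1); k3 = f(x_n + h/2, p_n + (h/2)·k2); k4 = f(x_n + h, p_n + h·k3); p_{n+1} = p_n + (h/6)·(k1 + 2k2 + 2k3 + k4).
x=0.000000, p=1.570000:
  k1 = f(0.000000, 1.570000) = 0.000000
  k2 = f(0.065000, 1.570000) = -0.067353
  k3 = f(0.065000, 1.565622) = -0.067165
  k4 = f(0.130000, 1.561269) = -0.133957
  p ← 1.570000 + (0.13/6)·(k1 + 2k2 + 2k3 + k4) = 1.561268
x=0.130000, p=1.561268:
  k1 = f(0.130000, 1.561268) = -0.133957
  k2 = f(0.195000, 1.552561) = -0.199815
  k3 = f(0.195000, 1.548281) = -0.199264
  k4 = f(0.260000, 1.535364) = -0.263468
  p ← 1.561268 + (0.13/6)·(k1 + 2k2 + 2k3 + k4) = 1.535364
p(0.26) ≈ 1.5354

1.5354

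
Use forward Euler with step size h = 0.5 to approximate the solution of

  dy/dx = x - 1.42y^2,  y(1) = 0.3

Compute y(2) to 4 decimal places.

1.1014

Euler: y_{n+1} = y_n + h·f(x_n, y_n).
x=1.000000, y=0.300000: f=0.872200 → y ← 0.300000 + 0.5·0.872200 = 0.736100
x=1.500000, y=0.736100: f=0.730583 → y ← 0.736100 + 0.5·0.730583 = 1.101391
y(2) ≈ 1.1014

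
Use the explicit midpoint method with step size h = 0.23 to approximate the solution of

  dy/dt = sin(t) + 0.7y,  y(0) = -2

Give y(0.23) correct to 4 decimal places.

-2.3215

Midpoint: k1 = f(t_n, y_n); k2 = f(t_n + h/2, y_n + (h/2)·k1); y_{n+1} = y_n + h·k2.
t=0.000000, y=-2.000000:
  k1 = f(0.000000, -2.000000) = -1.400000
  k2 = f(0.115000, -2.161000) = -1.397953
  y ← -2.000000 + 0.23·(-1.397953) = -2.321529
y(0.23) ≈ -2.3215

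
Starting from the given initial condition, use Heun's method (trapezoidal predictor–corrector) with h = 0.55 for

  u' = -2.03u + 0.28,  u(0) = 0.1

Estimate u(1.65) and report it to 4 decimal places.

0.1330

Heun: k1 = f(x_n, u_n); k2 = f(x_n + h, u_n + h·k1); u_{n+1} = u_n + (h/2)·(k1 + k2).
x=0.000000, u=0.100000:
  k1 = f(0.000000, 0.100000) = 0.077000
  k2 = f(0.550000, 0.142350) = -0.008970
  u ← 0.100000 + (0.55/2)·(0.077000 + (-0.008970)) = 0.118708
x=0.550000, u=0.118708:
  k1 = f(0.550000, 0.118708) = 0.039023
  k2 = f(1.100000, 0.140171) = -0.004546
  u ← 0.118708 + (0.55/2)·(0.039023 + (-0.004546)) = 0.128189
x=1.100000, u=0.128189:
  k1 = f(1.100000, 0.128189) = 0.019776
  k2 = f(1.650000, 0.139066) = -0.002304
  u ← 0.128189 + (0.55/2)·(0.019776 + (-0.002304)) = 0.132994
u(1.65) ≈ 0.1330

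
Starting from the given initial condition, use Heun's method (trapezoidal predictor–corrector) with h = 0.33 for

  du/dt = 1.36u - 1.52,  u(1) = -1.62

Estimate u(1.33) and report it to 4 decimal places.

-3.1244

Heun: k1 = f(t_n, u_n); k2 = f(t_n + h, u_n + h·k1); u_{n+1} = u_n + (h/2)·(k1 + k2).
t=1.000000, u=-1.620000:
  k1 = f(1.000000, -1.620000) = -3.723200
  k2 = f(1.330000, -2.848656) = -5.394172
  u ← -1.620000 + (0.33/2)·(-3.723200 + (-5.394172)) = -3.124366
u(1.33) ≈ -3.1244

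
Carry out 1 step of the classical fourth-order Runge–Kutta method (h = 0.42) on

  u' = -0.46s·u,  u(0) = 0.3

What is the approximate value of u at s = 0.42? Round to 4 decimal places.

RK4: k1 = f(s_n, u_n); k2 = f(s_n + h/2, u_n + (h/2)·k1); k3 = f(s_n + h/2, u_n + (h/2)·k2); k4 = f(s_n + h, u_n + h·k3); u_{n+1} = u_n + (h/6)·(k1 + 2k2 + 2k3 + k4).
s=0.000000, u=0.300000:
  k1 = f(0.000000, 0.300000) = 0.000000
  k2 = f(0.210000, 0.300000) = -0.028980
  k3 = f(0.210000, 0.293914) = -0.028392
  k4 = f(0.420000, 0.288075) = -0.055656
  u ← 0.300000 + (0.42/6)·(k1 + 2k2 + 2k3 + k4) = 0.288072
u(0.42) ≈ 0.2881

0.2881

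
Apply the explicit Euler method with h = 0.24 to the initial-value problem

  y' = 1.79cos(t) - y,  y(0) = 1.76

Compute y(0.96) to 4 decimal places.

Euler: y_{n+1} = y_n + h·f(t_n, y_n).
t=0.000000, y=1.760000: f=0.030000 → y ← 1.760000 + 0.24·0.030000 = 1.767200
t=0.240000, y=1.767200: f=-0.028505 → y ← 1.767200 + 0.24·(-0.028505) = 1.760359
t=0.480000, y=1.760359: f=-0.172638 → y ← 1.760359 + 0.24·(-0.172638) = 1.718926
t=0.720000, y=1.718926: f=-0.373193 → y ← 1.718926 + 0.24·(-0.373193) = 1.629359
y(0.96) ≈ 1.6294

1.6294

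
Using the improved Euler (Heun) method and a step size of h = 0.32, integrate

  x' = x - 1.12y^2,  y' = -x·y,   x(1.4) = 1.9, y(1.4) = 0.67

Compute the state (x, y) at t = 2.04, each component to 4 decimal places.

Heun on (x,y): k1 = f(t_n, state_n); k2 = f(t_n + h, state_n + h·k1); state_{n+1} = state_n + (h/2)·(k1 + k2).
1.400000: (1.900000, 0.670000)
  k1 = (1.397232, -1.273000)
  predictor → (2.347114, 0.262640)
  k2 = (2.269857, -0.616446)
  → (2.486734, 0.367689)
1.720000: (2.486734, 0.367689)
  k1 = (2.335316, -0.914344)
  predictor → (3.234035, 0.075099)
  k2 = (3.227719, -0.242871)
  → (3.376820, 0.182534)
(x(2.04), y(2.04)) ≈ (3.3768, 0.1825)

3.3768, 0.1825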